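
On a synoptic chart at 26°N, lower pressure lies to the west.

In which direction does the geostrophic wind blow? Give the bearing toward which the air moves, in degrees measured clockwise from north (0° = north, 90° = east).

The pressure-gradient force points toward the west (bearing 270°).
Geostrophic balance: in the Northern Hemisphere the Coriolis force deflects motion to the right, so the geostrophic wind blows 90° to the right of the pressure-gradient force (low pressure on the left).
Rotating 270° by 90° clockwise gives 000° — the wind blows toward the north.

000°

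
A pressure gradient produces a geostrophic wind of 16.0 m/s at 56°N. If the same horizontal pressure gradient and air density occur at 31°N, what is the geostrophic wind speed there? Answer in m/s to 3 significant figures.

25.8 m/s

With the same pressure gradient and density, V_g ∝ 1/f ∝ 1/sin φ.
V₂ = V₁ · sin φ₁ / sin φ₂ = 16.0 × sin 56° / sin 31°
V₂ = 16.0 × 0.8290/0.5150 = 25.8 m/s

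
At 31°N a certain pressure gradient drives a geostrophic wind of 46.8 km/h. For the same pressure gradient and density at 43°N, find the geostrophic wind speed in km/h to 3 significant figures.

35.3 km/h

With the same pressure gradient and density, V_g ∝ 1/f ∝ 1/sin φ.
V₂ = V₁ · sin φ₁ / sin φ₂ = 46.8 × sin 31° / sin 43°
V₂ = 46.8 × 0.5150/0.6820 = 35.3 km/h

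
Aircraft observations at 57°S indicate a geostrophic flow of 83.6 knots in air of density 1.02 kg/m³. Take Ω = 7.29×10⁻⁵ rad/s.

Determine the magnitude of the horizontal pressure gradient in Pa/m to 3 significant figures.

5.36×10⁻³ Pa/m

Coriolis parameter at 57°S:
f = 2Ω sin φ = 2 × 7.29×10⁻⁵ × sin 57° = 1.22×10⁻⁴ s⁻¹
Wind speed in SI: 83.6 knots = 43.0 m/s
Geostrophic balance rearranged: |∂P/∂n| = f ρ V_g
|∂P/∂n| = 1.22×10⁻⁴ × 1.02 × 43.0 = 5.36×10⁻³ Pa/m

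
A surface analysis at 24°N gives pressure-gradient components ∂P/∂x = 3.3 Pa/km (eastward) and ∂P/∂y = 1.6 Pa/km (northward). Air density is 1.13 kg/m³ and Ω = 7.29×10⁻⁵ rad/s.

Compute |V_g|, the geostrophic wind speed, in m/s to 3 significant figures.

54.7 m/s

Coriolis parameter at 24°N:
f = 2Ω sin φ = 2 × 7.29×10⁻⁵ × sin 24° = 5.93×10⁻⁵ s⁻¹
Component geostrophic relations (x east, y north):
u_g = −(1/(fρ)) ∂P/∂y,  v_g = (1/(fρ)) ∂P/∂x
u_g = −(1.6×10⁻³)/(5.93×10⁻⁵ × 1.13) = −23.9 m/s;  v_g = (3.3×10⁻³)/(5.93×10⁻⁵ × 1.13) = 49.2 m/s
|V_g| = √(u_g² + v_g²) = 54.7 m/s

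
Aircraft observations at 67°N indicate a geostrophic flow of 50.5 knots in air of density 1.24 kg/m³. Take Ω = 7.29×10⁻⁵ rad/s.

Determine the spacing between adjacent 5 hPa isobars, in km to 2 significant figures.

Coriolis parameter at 67°N:
f = 2Ω sin φ = 2 × 7.29×10⁻⁵ × sin 67° = 1.34×10⁻⁴ s⁻¹
Wind speed in SI: 50.5 knots = 26.0 m/s
Geostrophic balance rearranged: |∂P/∂n| = f ρ V_g
|∂P/∂n| = 1.34×10⁻⁴ × 1.24 × 26.0 = 4.32×10⁻³ Pa/m
Isobar spacing: Δn = ΔP/|∂P/∂n| = 500 Pa / 4.32×10⁻³ Pa/m = 115647 m ≈ 120 km

120 km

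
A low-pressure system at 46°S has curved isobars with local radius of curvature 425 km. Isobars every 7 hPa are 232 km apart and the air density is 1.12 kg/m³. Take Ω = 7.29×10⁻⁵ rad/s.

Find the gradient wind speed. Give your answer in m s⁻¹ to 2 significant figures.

18 m s⁻¹

Coriolis parameter at 46°S:
f = 2Ω sin φ = 2 × 7.29×10⁻⁵ × sin 46° = 1.05×10⁻⁴ s⁻¹
Pressure gradient: |∂P/∂n| = 700 Pa / 232000 m = 3.02×10⁻³ Pa/m
Geostrophic speed: V_g = |∂P/∂n|/(fρ) = 3.02×10⁻³/(1.05×10⁻⁴ × 1.12) = 25.7 m/s
Around a low, centrifugal force acts outward with Coriolis, so pressure-gradient force balances both:
(1/ρ)|∂P/∂n| = fV + V²/R  →  V² + fR·V − fR·V_g = 0
With fR = 1.05×10⁻⁴ × 425×10³ m = 44.6 m/s:
V = [−fR + √((fR)² + 4 fR V_g)]/2 = [−44.6 + √(44.6² + 4×44.6×25.7)]/2 = 18.2 m/s
Subgeostrophic (V < V_g = 25.7 m/s), as expected around a low.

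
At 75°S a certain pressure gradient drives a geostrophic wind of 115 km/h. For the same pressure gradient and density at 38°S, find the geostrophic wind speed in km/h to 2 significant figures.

With the same pressure gradient and density, V_g ∝ 1/f ∝ 1/sin φ.
V₂ = V₁ · sin φ₁ / sin φ₂ = 115 × sin 75° / sin 38°
V₂ = 115 × 0.9659/0.6157 = 180 km/h

180 km/h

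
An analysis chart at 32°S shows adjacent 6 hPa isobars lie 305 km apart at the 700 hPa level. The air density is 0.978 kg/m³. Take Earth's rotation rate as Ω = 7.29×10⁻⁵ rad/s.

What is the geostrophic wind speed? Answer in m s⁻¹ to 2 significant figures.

26 m s⁻¹

Coriolis parameter at 32°S:
f = 2Ω sin φ = 2 × 7.29×10⁻⁵ × sin 32° = 7.73×10⁻⁵ s⁻¹
Pressure gradient: |∂P/∂n| = 600 Pa / 305000 m = 1.97×10⁻³ Pa/m
Geostrophic balance (pressure-gradient force = Coriolis force):
V_g = (1/(fρ)) |∂P/∂n| = 1.97×10⁻³ / (7.73×10⁻⁵ × 0.978) = 26.0 m/s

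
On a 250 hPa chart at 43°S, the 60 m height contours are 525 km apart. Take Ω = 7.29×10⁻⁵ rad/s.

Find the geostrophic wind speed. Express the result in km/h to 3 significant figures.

40.6 km/h

Coriolis parameter at 43°S:
f = 2Ω sin φ = 2 × 7.29×10⁻⁵ × sin 43° = 9.94×10⁻⁵ s⁻¹
Height gradient: |∂Z/∂n| = 60 m / 525000 m = 1.14×10⁻⁴
On a pressure surface, geostrophic balance gives V_g = (g/f)|∂Z/∂n|:
V_g = 9.81 × 1.14×10⁻⁴ / 9.94×10⁻⁵ = 11.3 m/s
Converting: 11.3 m/s × 3.6 = 40.6 km/h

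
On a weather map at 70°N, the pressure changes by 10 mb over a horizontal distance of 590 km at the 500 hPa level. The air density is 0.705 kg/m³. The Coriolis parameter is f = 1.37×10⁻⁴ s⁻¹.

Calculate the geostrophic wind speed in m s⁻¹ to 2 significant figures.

18 m s⁻¹

Pressure gradient: |∂P/∂n| = 1000 Pa / 590000 m = 1.69×10⁻³ Pa/m
Geostrophic balance (pressure-gradient force = Coriolis force):
V_g = (1/(fρ)) |∂P/∂n| = 1.69×10⁻³ / (1.37×10⁻⁴ × 0.705) = 17.5 m/s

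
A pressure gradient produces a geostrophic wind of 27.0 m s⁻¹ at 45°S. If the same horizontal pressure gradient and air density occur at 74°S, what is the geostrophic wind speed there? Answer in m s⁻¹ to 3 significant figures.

With the same pressure gradient and density, V_g ∝ 1/f ∝ 1/sin φ.
V₂ = V₁ · sin φ₁ / sin φ₂ = 27.0 × sin 45° / sin 74°
V₂ = 27.0 × 0.7071/0.9613 = 19.9 m s⁻¹

19.9 m s⁻¹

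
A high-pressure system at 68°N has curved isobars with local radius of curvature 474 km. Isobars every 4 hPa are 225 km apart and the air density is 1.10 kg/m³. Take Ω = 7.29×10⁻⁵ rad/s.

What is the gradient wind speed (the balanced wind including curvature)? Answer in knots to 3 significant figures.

Coriolis parameter at 68°N:
f = 2Ω sin φ = 2 × 7.29×10⁻⁵ × sin 68° = 1.35×10⁻⁴ s⁻¹
Pressure gradient: |∂P/∂n| = 400 Pa / 225000 m = 1.78×10⁻³ Pa/m
Geostrophic speed: V_g = |∂P/∂n|/(fρ) = 1.78×10⁻³/(1.35×10⁻⁴ × 1.10) = 12.0 m/s
Around a high, pressure-gradient force acts outward with centrifugal, so Coriolis balances both:
fV = (1/ρ)|∂P/∂n| + V²/R  →  V² − fR·V + fR·V_g = 0
With fR = 1.35×10⁻⁴ × 474×10³ m = 64.1 m/s:
V = [fR − √((fR)² − 4 fR V_g)]/2 = [64.1 − √(64.1² − 4×64.1×12)]/2 = 15.9 m/s
Supergeostrophic (V > V_g = 12 m/s), as expected around a high.
Converting: 15.9 m/s × 1.944 = 30.9 knots

30.9 knots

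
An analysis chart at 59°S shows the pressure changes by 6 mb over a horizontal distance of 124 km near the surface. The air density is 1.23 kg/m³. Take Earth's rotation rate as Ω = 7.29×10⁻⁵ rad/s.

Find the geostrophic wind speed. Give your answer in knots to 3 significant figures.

Coriolis parameter at 59°S:
f = 2Ω sin φ = 2 × 7.29×10⁻⁵ × sin 59° = 1.25×10⁻⁴ s⁻¹
Pressure gradient: |∂P/∂n| = 600 Pa / 124000 m = 4.84×10⁻³ Pa/m
Geostrophic balance (pressure-gradient force = Coriolis force):
V_g = (1/(fρ)) |∂P/∂n| = 4.84×10⁻³ / (1.25×10⁻⁴ × 1.23) = 31.5 m/s
Converting: 31.5 m/s × 1.944 = 61.2 knots

61.2 knots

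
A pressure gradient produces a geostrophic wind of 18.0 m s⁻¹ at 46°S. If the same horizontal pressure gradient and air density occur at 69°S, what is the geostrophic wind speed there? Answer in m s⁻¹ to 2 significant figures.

14 m s⁻¹

With the same pressure gradient and density, V_g ∝ 1/f ∝ 1/sin φ.
V₂ = V₁ · sin φ₁ / sin φ₂ = 18.0 × sin 46° / sin 69°
V₂ = 18.0 × 0.7193/0.9336 = 14 m s⁻¹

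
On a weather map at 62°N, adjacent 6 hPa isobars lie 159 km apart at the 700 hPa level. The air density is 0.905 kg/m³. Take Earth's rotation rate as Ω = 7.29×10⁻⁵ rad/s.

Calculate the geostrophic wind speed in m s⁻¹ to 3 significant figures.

Coriolis parameter at 62°N:
f = 2Ω sin φ = 2 × 7.29×10⁻⁵ × sin 62° = 1.29×10⁻⁴ s⁻¹
Pressure gradient: |∂P/∂n| = 600 Pa / 159000 m = 3.77×10⁻³ Pa/m
Geostrophic balance (pressure-gradient force = Coriolis force):
V_g = (1/(fρ)) |∂P/∂n| = 3.77×10⁻³ / (1.29×10⁻⁴ × 0.905) = 32.4 m/s

32.4 m s⁻¹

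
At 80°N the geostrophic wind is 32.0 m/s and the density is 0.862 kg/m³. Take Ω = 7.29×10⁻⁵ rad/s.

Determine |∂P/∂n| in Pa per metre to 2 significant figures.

Coriolis parameter at 80°N:
f = 2Ω sin φ = 2 × 7.29×10⁻⁵ × sin 80° = 1.44×10⁻⁴ s⁻¹
Geostrophic balance rearranged: |∂P/∂n| = f ρ V_g
|∂P/∂n| = 1.44×10⁻⁴ × 0.862 × 32.0 = 3.96×10⁻³ Pa/m

4.0×10⁻³ Pa/m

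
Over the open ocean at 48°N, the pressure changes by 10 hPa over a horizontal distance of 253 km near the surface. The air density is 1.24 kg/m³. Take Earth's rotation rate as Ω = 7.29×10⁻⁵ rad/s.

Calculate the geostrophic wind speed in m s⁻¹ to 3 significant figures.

29.4 m s⁻¹

Coriolis parameter at 48°N:
f = 2Ω sin φ = 2 × 7.29×10⁻⁵ × sin 48° = 1.08×10⁻⁴ s⁻¹
Pressure gradient: |∂P/∂n| = 1000 Pa / 253000 m = 3.95×10⁻³ Pa/m
Geostrophic balance (pressure-gradient force = Coriolis force):
V_g = (1/(fρ)) |∂P/∂n| = 3.95×10⁻³ / (1.08×10⁻⁴ × 1.24) = 29.4 m/s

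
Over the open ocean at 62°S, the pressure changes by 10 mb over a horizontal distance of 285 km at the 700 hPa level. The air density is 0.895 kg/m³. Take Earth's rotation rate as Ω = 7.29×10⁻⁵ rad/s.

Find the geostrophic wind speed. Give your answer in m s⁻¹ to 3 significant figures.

Coriolis parameter at 62°S:
f = 2Ω sin φ = 2 × 7.29×10⁻⁵ × sin 62° = 1.29×10⁻⁴ s⁻¹
Pressure gradient: |∂P/∂n| = 1000 Pa / 285000 m = 3.51×10⁻³ Pa/m
Geostrophic balance (pressure-gradient force = Coriolis force):
V_g = (1/(fρ)) |∂P/∂n| = 3.51×10⁻³ / (1.29×10⁻⁴ × 0.895) = 30.5 m/s

30.5 m s⁻¹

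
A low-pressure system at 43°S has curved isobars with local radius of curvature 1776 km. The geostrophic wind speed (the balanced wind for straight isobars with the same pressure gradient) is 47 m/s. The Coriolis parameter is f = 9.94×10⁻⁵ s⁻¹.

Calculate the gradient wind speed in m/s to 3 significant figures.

38.6 m/s

Around a low, centrifugal force acts outward with Coriolis, so pressure-gradient force balances both:
(1/ρ)|∂P/∂n| = fV + V²/R  →  V² + fR·V − fR·V_g = 0
With fR = 9.94×10⁻⁵ × 1776×10³ m = 177 m/s:
V = [−fR + √((fR)² + 4 fR V_g)]/2 = [−177 + √(177² + 4×177×47)]/2 = 38.6 m/s
Subgeostrophic (V < V_g = 47 m/s), as expected around a low.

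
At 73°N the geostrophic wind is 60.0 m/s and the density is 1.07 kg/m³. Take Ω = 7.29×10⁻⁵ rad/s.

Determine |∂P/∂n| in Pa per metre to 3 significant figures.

8.95×10⁻³ Pa/m

Coriolis parameter at 73°N:
f = 2Ω sin φ = 2 × 7.29×10⁻⁵ × sin 73° = 1.39×10⁻⁴ s⁻¹
Geostrophic balance rearranged: |∂P/∂n| = f ρ V_g
|∂P/∂n| = 1.39×10⁻⁴ × 1.07 × 60.0 = 8.95×10⁻³ Pa/m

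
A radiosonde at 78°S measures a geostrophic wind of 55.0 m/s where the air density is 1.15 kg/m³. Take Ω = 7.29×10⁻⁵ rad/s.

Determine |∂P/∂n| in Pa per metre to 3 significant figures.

9.02×10⁻³ Pa/m

Coriolis parameter at 78°S:
f = 2Ω sin φ = 2 × 7.29×10⁻⁵ × sin 78° = 1.43×10⁻⁴ s⁻¹
Geostrophic balance rearranged: |∂P/∂n| = f ρ V_g
|∂P/∂n| = 1.43×10⁻⁴ × 1.15 × 55.0 = 9.02×10⁻³ Pa/m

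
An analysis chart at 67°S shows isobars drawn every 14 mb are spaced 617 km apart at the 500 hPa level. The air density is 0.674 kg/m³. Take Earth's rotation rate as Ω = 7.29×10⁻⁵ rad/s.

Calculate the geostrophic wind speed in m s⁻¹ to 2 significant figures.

Coriolis parameter at 67°S:
f = 2Ω sin φ = 2 × 7.29×10⁻⁵ × sin 67° = 1.34×10⁻⁴ s⁻¹
Pressure gradient: |∂P/∂n| = 1400 Pa / 617000 m = 2.27×10⁻³ Pa/m
Geostrophic balance (pressure-gradient force = Coriolis force):
V_g = (1/(fρ)) |∂P/∂n| = 2.27×10⁻³ / (1.34×10⁻⁴ × 0.674) = 25.1 m/s

25 m s⁻¹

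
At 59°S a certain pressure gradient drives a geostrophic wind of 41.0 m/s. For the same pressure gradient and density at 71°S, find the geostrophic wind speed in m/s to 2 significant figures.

37 m/s

With the same pressure gradient and density, V_g ∝ 1/f ∝ 1/sin φ.
V₂ = V₁ · sin φ₁ / sin φ₂ = 41.0 × sin 59° / sin 71°
V₂ = 41.0 × 0.8572/0.9455 = 37 m/s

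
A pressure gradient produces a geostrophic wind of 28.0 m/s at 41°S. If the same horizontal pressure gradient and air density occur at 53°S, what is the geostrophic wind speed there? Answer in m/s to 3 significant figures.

23.0 m/s

With the same pressure gradient and density, V_g ∝ 1/f ∝ 1/sin φ.
V₂ = V₁ · sin φ₁ / sin φ₂ = 28.0 × sin 41° / sin 53°
V₂ = 28.0 × 0.6561/0.7986 = 23.0 m/s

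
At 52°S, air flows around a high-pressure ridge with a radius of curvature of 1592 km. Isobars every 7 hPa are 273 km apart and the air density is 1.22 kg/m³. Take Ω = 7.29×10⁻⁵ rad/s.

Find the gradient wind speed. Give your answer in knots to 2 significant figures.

40 knots

Coriolis parameter at 52°S:
f = 2Ω sin φ = 2 × 7.29×10⁻⁵ × sin 52° = 1.15×10⁻⁴ s⁻¹
Pressure gradient: |∂P/∂n| = 700 Pa / 273000 m = 2.56×10⁻³ Pa/m
Geostrophic speed: V_g = |∂P/∂n|/(fρ) = 2.56×10⁻³/(1.15×10⁻⁴ × 1.22) = 18.3 m/s
Around a high, pressure-gradient force acts outward with centrifugal, so Coriolis balances both:
fV = (1/ρ)|∂P/∂n| + V²/R  →  V² − fR·V + fR·V_g = 0
With fR = 1.15×10⁻⁴ × 1592×10³ m = 183 m/s:
V = [fR − √((fR)² − 4 fR V_g)]/2 = [183 − √(183² − 4×183×18.3)]/2 = 20.6 m/s
Supergeostrophic (V > V_g = 18.3 m/s), as expected around a high.
Converting: 20.6 m/s × 1.944 = 40 knots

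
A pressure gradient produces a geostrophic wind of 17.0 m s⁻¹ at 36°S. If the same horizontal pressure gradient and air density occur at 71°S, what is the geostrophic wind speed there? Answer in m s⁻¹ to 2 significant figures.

11 m s⁻¹

With the same pressure gradient and density, V_g ∝ 1/f ∝ 1/sin φ.
V₂ = V₁ · sin φ₁ / sin φ₂ = 17.0 × sin 36° / sin 71°
V₂ = 17.0 × 0.5878/0.9455 = 11 m s⁻¹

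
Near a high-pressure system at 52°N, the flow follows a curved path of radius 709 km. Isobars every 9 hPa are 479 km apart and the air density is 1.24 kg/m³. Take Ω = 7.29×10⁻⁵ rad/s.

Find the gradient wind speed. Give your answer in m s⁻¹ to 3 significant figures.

16.6 m s⁻¹

Coriolis parameter at 52°N:
f = 2Ω sin φ = 2 × 7.29×10⁻⁵ × sin 52° = 1.15×10⁻⁴ s⁻¹
Pressure gradient: |∂P/∂n| = 900 Pa / 479000 m = 1.88×10⁻³ Pa/m
Geostrophic speed: V_g = |∂P/∂n|/(fρ) = 1.88×10⁻³/(1.15×10⁻⁴ × 1.24) = 13.2 m/s
Around a high, pressure-gradient force acts outward with centrifugal, so Coriolis balances both:
fV = (1/ρ)|∂P/∂n| + V²/R  →  V² − fR·V + fR·V_g = 0
With fR = 1.15×10⁻⁴ × 709×10³ m = 81.5 m/s:
V = [fR − √((fR)² − 4 fR V_g)]/2 = [81.5 − √(81.5² − 4×81.5×13.2)]/2 = 16.6 m/s
Supergeostrophic (V > V_g = 13.2 m/s), as expected around a high.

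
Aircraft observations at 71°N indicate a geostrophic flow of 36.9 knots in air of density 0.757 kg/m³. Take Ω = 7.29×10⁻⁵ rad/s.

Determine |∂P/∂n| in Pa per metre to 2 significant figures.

Coriolis parameter at 71°N:
f = 2Ω sin φ = 2 × 7.29×10⁻⁵ × sin 71° = 1.38×10⁻⁴ s⁻¹
Wind speed in SI: 36.9 knots = 19.0 m/s
Geostrophic balance rearranged: |∂P/∂n| = f ρ V_g
|∂P/∂n| = 1.38×10⁻⁴ × 0.757 × 19.0 = 1.98×10⁻³ Pa/m

2.0×10⁻³ Pa/m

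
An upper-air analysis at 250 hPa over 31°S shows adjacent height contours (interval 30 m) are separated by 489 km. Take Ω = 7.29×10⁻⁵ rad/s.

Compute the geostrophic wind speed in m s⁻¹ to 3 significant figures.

8.01 m s⁻¹

Coriolis parameter at 31°S:
f = 2Ω sin φ = 2 × 7.29×10⁻⁵ × sin 31° = 7.51×10⁻⁵ s⁻¹
Height gradient: |∂Z/∂n| = 30 m / 489000 m = 6.13×10⁻⁵
On a pressure surface, geostrophic balance gives V_g = (g/f)|∂Z/∂n|:
V_g = 9.81 × 6.13×10⁻⁵ / 7.51×10⁻⁵ = 8.01 m/s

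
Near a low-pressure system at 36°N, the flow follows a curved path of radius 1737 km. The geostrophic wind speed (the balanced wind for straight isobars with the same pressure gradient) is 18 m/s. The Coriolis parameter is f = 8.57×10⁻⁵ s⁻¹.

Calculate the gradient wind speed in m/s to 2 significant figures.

Around a low, centrifugal force acts outward with Coriolis, so pressure-gradient force balances both:
(1/ρ)|∂P/∂n| = fV + V²/R  →  V² + fR·V − fR·V_g = 0
With fR = 8.57×10⁻⁵ × 1737×10³ m = 149 m/s:
V = [−fR + √((fR)² + 4 fR V_g)]/2 = [−149 + √(149² + 4×149×18)]/2 = 16.2 m/s
Subgeostrophic (V < V_g = 18 m/s), as expected around a low.

16 m/s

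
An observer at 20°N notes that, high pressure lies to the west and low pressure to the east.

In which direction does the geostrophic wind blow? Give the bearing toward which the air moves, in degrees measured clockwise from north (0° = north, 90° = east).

180°

The pressure-gradient force points toward the east (bearing 090°).
Geostrophic balance: in the Northern Hemisphere the Coriolis force deflects motion to the right, so the geostrophic wind blows 90° to the right of the pressure-gradient force (low pressure on the left).
Rotating 090° by 90° clockwise gives 180° — the wind blows toward the south.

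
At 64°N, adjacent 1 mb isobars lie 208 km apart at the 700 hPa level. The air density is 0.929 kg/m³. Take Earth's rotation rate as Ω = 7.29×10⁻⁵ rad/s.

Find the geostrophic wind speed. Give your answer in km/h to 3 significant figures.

14.2 km/h

Coriolis parameter at 64°N:
f = 2Ω sin φ = 2 × 7.29×10⁻⁵ × sin 64° = 1.31×10⁻⁴ s⁻¹
Pressure gradient: |∂P/∂n| = 100 Pa / 208000 m = 4.81×10⁻⁴ Pa/m
Geostrophic balance (pressure-gradient force = Coriolis force):
V_g = (1/(fρ)) |∂P/∂n| = 4.81×10⁻⁴ / (1.31×10⁻⁴ × 0.929) = 3.95 m/s
Converting: 3.95 m/s × 3.6 = 14.2 km/h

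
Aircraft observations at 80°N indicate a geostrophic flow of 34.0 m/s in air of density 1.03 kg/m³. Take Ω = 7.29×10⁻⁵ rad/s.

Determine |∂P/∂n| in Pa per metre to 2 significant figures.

5.0×10⁻³ Pa/m

Coriolis parameter at 80°N:
f = 2Ω sin φ = 2 × 7.29×10⁻⁵ × sin 80° = 1.44×10⁻⁴ s⁻¹
Geostrophic balance rearranged: |∂P/∂n| = f ρ V_g
|∂P/∂n| = 1.44×10⁻⁴ × 1.03 × 34.0 = 5.03×10⁻³ Pa/m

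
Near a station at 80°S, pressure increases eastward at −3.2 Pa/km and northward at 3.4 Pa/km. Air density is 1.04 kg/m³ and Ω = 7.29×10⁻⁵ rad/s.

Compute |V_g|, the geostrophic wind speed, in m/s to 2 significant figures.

31 m/s

Coriolis parameter at 80°S:
f = 2Ω sin φ = 2 × 7.29×10⁻⁵ × sin 80° = 1.44×10⁻⁴ s⁻¹
In the Southern Hemisphere f is negative: f = −1.44×10⁻⁴ s⁻¹.
Component geostrophic relations (x east, y north):
u_g = −(1/(fρ)) ∂P/∂y,  v_g = (1/(fρ)) ∂P/∂x
u_g = −(3.4×10⁻³)/(−1.44×10⁻⁴ × 1.04) = 22.8 m/s;  v_g = (−3.2×10⁻³)/(−1.44×10⁻⁴ × 1.04) = 21.4 m/s
|V_g| = √(u_g² + v_g²) = 31.3 m/s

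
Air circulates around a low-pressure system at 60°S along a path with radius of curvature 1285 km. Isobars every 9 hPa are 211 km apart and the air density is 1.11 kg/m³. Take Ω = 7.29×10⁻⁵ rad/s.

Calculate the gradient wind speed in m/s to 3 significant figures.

26.2 m/s

Coriolis parameter at 60°S:
f = 2Ω sin φ = 2 × 7.29×10⁻⁵ × sin 60° = 1.26×10⁻⁴ s⁻¹
Pressure gradient: |∂P/∂n| = 900 Pa / 211000 m = 4.27×10⁻³ Pa/m
Geostrophic speed: V_g = |∂P/∂n|/(fρ) = 4.27×10⁻³/(1.26×10⁻⁴ × 1.11) = 30.4 m/s
Around a low, centrifugal force acts outward with Coriolis, so pressure-gradient force balances both:
(1/ρ)|∂P/∂n| = fV + V²/R  →  V² + fR·V − fR·V_g = 0
With fR = 1.26×10⁻⁴ × 1285×10³ m = 162 m/s:
V = [−fR + √((fR)² + 4 fR V_g)]/2 = [−162 + √(162² + 4×162×30.4)]/2 = 26.2 m/s
Subgeostrophic (V < V_g = 30.4 m/s), as expected around a low.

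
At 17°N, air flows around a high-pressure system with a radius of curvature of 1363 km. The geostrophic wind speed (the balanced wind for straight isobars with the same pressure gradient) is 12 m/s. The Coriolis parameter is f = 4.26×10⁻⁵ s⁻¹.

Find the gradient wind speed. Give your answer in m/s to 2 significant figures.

Around a high, pressure-gradient force acts outward with centrifugal, so Coriolis balances both:
fV = (1/ρ)|∂P/∂n| + V²/R  →  V² − fR·V + fR·V_g = 0
With fR = 4.26×10⁻⁵ × 1363×10³ m = 58.1 m/s:
V = [fR − √((fR)² − 4 fR V_g)]/2 = [58.1 − √(58.1² − 4×58.1×12)]/2 = 16.9 m/s
Supergeostrophic (V > V_g = 12 m/s), as expected around a high.

17 m/s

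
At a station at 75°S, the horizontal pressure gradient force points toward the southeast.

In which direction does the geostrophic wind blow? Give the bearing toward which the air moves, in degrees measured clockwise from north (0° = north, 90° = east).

The pressure-gradient force points toward the southeast (bearing 135°).
Geostrophic balance: in the Southern Hemisphere the Coriolis force deflects motion to the left, so the geostrophic wind blows 90° to the left of the pressure-gradient force (low pressure on the right).
Rotating 135° by 90° counterclockwise gives 045° — the wind blows toward the northeast.

045°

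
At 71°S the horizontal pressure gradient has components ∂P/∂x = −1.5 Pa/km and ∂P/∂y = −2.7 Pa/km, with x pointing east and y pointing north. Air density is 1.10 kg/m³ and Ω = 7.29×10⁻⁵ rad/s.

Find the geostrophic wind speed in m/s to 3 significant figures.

20.4 m/s

Coriolis parameter at 71°S:
f = 2Ω sin φ = 2 × 7.29×10⁻⁵ × sin 71° = 1.38×10⁻⁴ s⁻¹
In the Southern Hemisphere f is negative: f = −1.38×10⁻⁴ s⁻¹.
Component geostrophic relations (x east, y north):
u_g = −(1/(fρ)) ∂P/∂y,  v_g = (1/(fρ)) ∂P/∂x
u_g = −(−2.7×10⁻³)/(−1.38×10⁻⁴ × 1.10) = −17.8 m/s;  v_g = (−1.5×10⁻³)/(−1.38×10⁻⁴ × 1.10) = 9.89 m/s
|V_g| = √(u_g² + v_g²) = 20.4 m/s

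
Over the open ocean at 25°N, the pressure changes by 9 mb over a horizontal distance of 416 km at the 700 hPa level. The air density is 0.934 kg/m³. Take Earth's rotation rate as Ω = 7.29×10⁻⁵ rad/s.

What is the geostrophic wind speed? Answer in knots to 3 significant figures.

Coriolis parameter at 25°N:
f = 2Ω sin φ = 2 × 7.29×10⁻⁵ × sin 25° = 6.16×10⁻⁵ s⁻¹
Pressure gradient: |∂P/∂n| = 900 Pa / 416000 m = 2.16×10⁻³ Pa/m
Geostrophic balance (pressure-gradient force = Coriolis force):
V_g = (1/(fρ)) |∂P/∂n| = 2.16×10⁻³ / (6.16×10⁻⁵ × 0.934) = 37.6 m/s
Converting: 37.6 m/s × 1.944 = 73.1 knots

73.1 knots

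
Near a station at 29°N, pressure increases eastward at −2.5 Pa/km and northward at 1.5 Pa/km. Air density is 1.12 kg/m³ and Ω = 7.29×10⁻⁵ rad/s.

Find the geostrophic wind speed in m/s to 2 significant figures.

37 m/s

Coriolis parameter at 29°N:
f = 2Ω sin φ = 2 × 7.29×10⁻⁵ × sin 29° = 7.07×10⁻⁵ s⁻¹
Component geostrophic relations (x east, y north):
u_g = −(1/(fρ)) ∂P/∂y,  v_g = (1/(fρ)) ∂P/∂x
u_g = −(1.5×10⁻³)/(7.07×10⁻⁵ × 1.12) = −18.9 m/s;  v_g = (−2.5×10⁻³)/(7.07×10⁻⁵ × 1.12) = −31.6 m/s
|V_g| = √(u_g² + v_g²) = 36.8 m/s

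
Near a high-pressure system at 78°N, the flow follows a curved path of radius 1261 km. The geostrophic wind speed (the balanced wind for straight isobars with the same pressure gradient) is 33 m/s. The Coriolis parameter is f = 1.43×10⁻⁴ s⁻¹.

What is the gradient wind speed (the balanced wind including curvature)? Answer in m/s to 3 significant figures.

Around a high, pressure-gradient force acts outward with centrifugal, so Coriolis balances both:
fV = (1/ρ)|∂P/∂n| + V²/R  →  V² − fR·V + fR·V_g = 0
With fR = 1.43×10⁻⁴ × 1261×10³ m = 180 m/s:
V = [fR − √((fR)² − 4 fR V_g)]/2 = [180 − √(180² − 4×180×33)]/2 = 43.5 m/s
Supergeostrophic (V > V_g = 33 m/s), as expected around a high.

43.5 m/s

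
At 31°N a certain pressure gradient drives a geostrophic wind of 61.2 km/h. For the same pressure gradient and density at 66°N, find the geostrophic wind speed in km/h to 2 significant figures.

With the same pressure gradient and density, V_g ∝ 1/f ∝ 1/sin φ.
V₂ = V₁ · sin φ₁ / sin φ₂ = 61.2 × sin 31° / sin 66°
V₂ = 61.2 × 0.5150/0.9135 = 35 km/h

35 km/h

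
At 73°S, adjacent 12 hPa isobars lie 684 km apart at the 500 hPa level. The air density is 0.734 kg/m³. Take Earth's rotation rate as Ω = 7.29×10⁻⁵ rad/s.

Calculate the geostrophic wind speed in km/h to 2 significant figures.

Coriolis parameter at 73°S:
f = 2Ω sin φ = 2 × 7.29×10⁻⁵ × sin 73° = 1.39×10⁻⁴ s⁻¹
Pressure gradient: |∂P/∂n| = 1200 Pa / 684000 m = 1.75×10⁻³ Pa/m
Geostrophic balance (pressure-gradient force = Coriolis force):
V_g = (1/(fρ)) |∂P/∂n| = 1.75×10⁻³ / (1.39×10⁻⁴ × 0.734) = 17.1 m/s
Converting: 17.1 m/s × 3.6 = 62 km/h

62 km/h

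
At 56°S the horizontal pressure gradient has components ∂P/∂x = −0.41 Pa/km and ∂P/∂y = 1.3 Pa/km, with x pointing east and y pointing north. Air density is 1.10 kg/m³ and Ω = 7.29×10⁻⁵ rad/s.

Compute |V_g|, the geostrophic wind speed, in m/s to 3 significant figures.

Coriolis parameter at 56°S:
f = 2Ω sin φ = 2 × 7.29×10⁻⁵ × sin 56° = 1.21×10⁻⁴ s⁻¹
In the Southern Hemisphere f is negative: f = −1.21×10⁻⁴ s⁻¹.
Component geostrophic relations (x east, y north):
u_g = −(1/(fρ)) ∂P/∂y,  v_g = (1/(fρ)) ∂P/∂x
u_g = −(1.3×10⁻³)/(−1.21×10⁻⁴ × 1.10) = 9.78 m/s;  v_g = (−0.41×10⁻³)/(−1.21×10⁻⁴ × 1.10) = 3.08 m/s
|V_g| = √(u_g² + v_g²) = 10.3 m/s

10.3 m/s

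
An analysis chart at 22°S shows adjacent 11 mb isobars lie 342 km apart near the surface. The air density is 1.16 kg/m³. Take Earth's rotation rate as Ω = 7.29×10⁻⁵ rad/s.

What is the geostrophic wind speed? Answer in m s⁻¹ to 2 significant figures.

Coriolis parameter at 22°S:
f = 2Ω sin φ = 2 × 7.29×10⁻⁵ × sin 22° = 5.46×10⁻⁵ s⁻¹
Pressure gradient: |∂P/∂n| = 1100 Pa / 342000 m = 3.22×10⁻³ Pa/m
Geostrophic balance (pressure-gradient force = Coriolis force):
V_g = (1/(fρ)) |∂P/∂n| = 3.22×10⁻³ / (5.46×10⁻⁵ × 1.16) = 50.8 m/s

51 m s⁻¹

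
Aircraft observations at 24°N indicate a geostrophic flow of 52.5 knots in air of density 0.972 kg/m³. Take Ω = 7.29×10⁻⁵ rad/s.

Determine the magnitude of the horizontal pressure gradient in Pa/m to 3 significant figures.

1.56×10⁻³ Pa/m

Coriolis parameter at 24°N:
f = 2Ω sin φ = 2 × 7.29×10⁻⁵ × sin 24° = 5.93×10⁻⁵ s⁻¹
Wind speed in SI: 52.5 knots = 27.0 m/s
Geostrophic balance rearranged: |∂P/∂n| = f ρ V_g
|∂P/∂n| = 5.93×10⁻⁵ × 0.972 × 27.0 = 1.56×10⁻³ Pa/m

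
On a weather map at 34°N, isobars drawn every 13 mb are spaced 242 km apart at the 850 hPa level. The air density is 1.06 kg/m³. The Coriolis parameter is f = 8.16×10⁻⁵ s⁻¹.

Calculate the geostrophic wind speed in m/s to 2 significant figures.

Pressure gradient: |∂P/∂n| = 1300 Pa / 242000 m = 5.37×10⁻³ Pa/m
Geostrophic balance (pressure-gradient force = Coriolis force):
V_g = (1/(fρ)) |∂P/∂n| = 5.37×10⁻³ / (8.16×10⁻⁵ × 1.06) = 62.1 m/s

62 m/s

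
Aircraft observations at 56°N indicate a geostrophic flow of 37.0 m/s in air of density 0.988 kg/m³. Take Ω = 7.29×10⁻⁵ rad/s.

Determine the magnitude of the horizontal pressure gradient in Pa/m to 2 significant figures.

Coriolis parameter at 56°N:
f = 2Ω sin φ = 2 × 7.29×10⁻⁵ × sin 56° = 1.21×10⁻⁴ s⁻¹
Geostrophic balance rearranged: |∂P/∂n| = f ρ V_g
|∂P/∂n| = 1.21×10⁻⁴ × 0.988 × 37.0 = 4.42×10⁻³ Pa/m

4.4×10⁻³ Pa/m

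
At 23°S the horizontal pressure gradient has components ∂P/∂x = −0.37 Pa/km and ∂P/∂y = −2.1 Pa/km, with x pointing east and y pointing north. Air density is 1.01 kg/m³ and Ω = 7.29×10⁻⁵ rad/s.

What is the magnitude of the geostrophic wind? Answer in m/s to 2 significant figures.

37 m/s

Coriolis parameter at 23°S:
f = 2Ω sin φ = 2 × 7.29×10⁻⁵ × sin 23° = 5.70×10⁻⁵ s⁻¹
In the Southern Hemisphere f is negative: f = −5.70×10⁻⁵ s⁻¹.
Component geostrophic relations (x east, y north):
u_g = −(1/(fρ)) ∂P/∂y,  v_g = (1/(fρ)) ∂P/∂x
u_g = −(−2.1×10⁻³)/(−5.70×10⁻⁵ × 1.01) = −36.5 m/s;  v_g = (−0.37×10⁻³)/(−5.70×10⁻⁵ × 1.01) = 6.43 m/s
|V_g| = √(u_g² + v_g²) = 37.1 m/s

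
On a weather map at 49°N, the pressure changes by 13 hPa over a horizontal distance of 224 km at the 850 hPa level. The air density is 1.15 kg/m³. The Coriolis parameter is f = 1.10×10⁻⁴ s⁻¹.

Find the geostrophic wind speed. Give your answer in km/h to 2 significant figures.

170 km/h

Pressure gradient: |∂P/∂n| = 1300 Pa / 224000 m = 5.80×10⁻³ Pa/m
Geostrophic balance (pressure-gradient force = Coriolis force):
V_g = (1/(fρ)) |∂P/∂n| = 5.80×10⁻³ / (1.10×10⁻⁴ × 1.15) = 45.9 m/s
Converting: 45.9 m/s × 3.6 = 170 km/h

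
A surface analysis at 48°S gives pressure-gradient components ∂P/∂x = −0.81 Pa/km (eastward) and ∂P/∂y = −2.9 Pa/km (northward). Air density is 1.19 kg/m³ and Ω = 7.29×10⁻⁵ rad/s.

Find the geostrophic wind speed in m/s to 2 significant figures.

Coriolis parameter at 48°S:
f = 2Ω sin φ = 2 × 7.29×10⁻⁵ × sin 48° = 1.08×10⁻⁴ s⁻¹
In the Southern Hemisphere f is negative: f = −1.08×10⁻⁴ s⁻¹.
Component geostrophic relations (x east, y north):
u_g = −(1/(fρ)) ∂P/∂y,  v_g = (1/(fρ)) ∂P/∂x
u_g = −(−2.9×10⁻³)/(−1.08×10⁻⁴ × 1.19) = −22.5 m/s;  v_g = (−0.81×10⁻³)/(−1.08×10⁻⁴ × 1.19) = 6.28 m/s
|V_g| = √(u_g² + v_g²) = 23.4 m/s

23 m/s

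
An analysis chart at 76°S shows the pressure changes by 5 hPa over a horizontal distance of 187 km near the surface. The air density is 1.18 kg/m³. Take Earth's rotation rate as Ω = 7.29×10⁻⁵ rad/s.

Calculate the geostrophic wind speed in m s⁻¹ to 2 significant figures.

Coriolis parameter at 76°S:
f = 2Ω sin φ = 2 × 7.29×10⁻⁵ × sin 76° = 1.41×10⁻⁴ s⁻¹
Pressure gradient: |∂P/∂n| = 500 Pa / 187000 m = 2.67×10⁻³ Pa/m
Geostrophic balance (pressure-gradient force = Coriolis force):
V_g = (1/(fρ)) |∂P/∂n| = 2.67×10⁻³ / (1.41×10⁻⁴ × 1.18) = 16.0 m/s

16 m s⁻¹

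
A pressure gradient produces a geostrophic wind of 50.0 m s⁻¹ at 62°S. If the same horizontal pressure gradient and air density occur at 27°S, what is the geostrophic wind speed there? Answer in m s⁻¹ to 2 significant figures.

With the same pressure gradient and density, V_g ∝ 1/f ∝ 1/sin φ.
V₂ = V₁ · sin φ₁ / sin φ₂ = 50.0 × sin 62° / sin 27°
V₂ = 50.0 × 0.8829/0.4540 = 97 m s⁻¹

97 m s⁻¹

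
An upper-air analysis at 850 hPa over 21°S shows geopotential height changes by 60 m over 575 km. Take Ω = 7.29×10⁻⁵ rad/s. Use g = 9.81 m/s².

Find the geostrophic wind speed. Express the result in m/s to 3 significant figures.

Coriolis parameter at 21°S:
f = 2Ω sin φ = 2 × 7.29×10⁻⁵ × sin 21° = 5.23×10⁻⁵ s⁻¹
Height gradient: |∂Z/∂n| = 60 m / 575000 m = 1.04×10⁻⁴
On a pressure surface, geostrophic balance gives V_g = (g/f)|∂Z/∂n|:
V_g = 9.81 × 1.04×10⁻⁴ / 5.23×10⁻⁵ = 19.6 m/s

19.6 m/s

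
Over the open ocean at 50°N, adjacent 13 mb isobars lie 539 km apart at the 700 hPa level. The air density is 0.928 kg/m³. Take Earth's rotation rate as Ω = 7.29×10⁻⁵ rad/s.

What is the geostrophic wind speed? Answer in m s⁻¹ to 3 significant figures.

23.3 m s⁻¹

Coriolis parameter at 50°N:
f = 2Ω sin φ = 2 × 7.29×10⁻⁵ × sin 50° = 1.12×10⁻⁴ s⁻¹
Pressure gradient: |∂P/∂n| = 1300 Pa / 539000 m = 2.41×10⁻³ Pa/m
Geostrophic balance (pressure-gradient force = Coriolis force):
V_g = (1/(fρ)) |∂P/∂n| = 2.41×10⁻³ / (1.12×10⁻⁴ × 0.928) = 23.3 m/s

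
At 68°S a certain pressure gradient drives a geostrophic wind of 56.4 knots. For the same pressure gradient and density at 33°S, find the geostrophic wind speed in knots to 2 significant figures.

96 knots

With the same pressure gradient and density, V_g ∝ 1/f ∝ 1/sin φ.
V₂ = V₁ · sin φ₁ / sin φ₂ = 56.4 × sin 68° / sin 33°
V₂ = 56.4 × 0.9272/0.5446 = 96 knots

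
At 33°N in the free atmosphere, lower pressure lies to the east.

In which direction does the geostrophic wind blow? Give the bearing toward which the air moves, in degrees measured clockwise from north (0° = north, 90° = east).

The pressure-gradient force points toward the east (bearing 090°).
Geostrophic balance: in the Northern Hemisphere the Coriolis force deflects motion to the right, so the geostrophic wind blows 90° to the right of the pressure-gradient force (low pressure on the left).
Rotating 090° by 90° clockwise gives 180° — the wind blows toward the south.

180°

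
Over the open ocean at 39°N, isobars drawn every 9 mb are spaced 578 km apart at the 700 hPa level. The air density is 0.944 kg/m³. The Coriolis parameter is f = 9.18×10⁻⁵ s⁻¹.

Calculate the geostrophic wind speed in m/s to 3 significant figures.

18.0 m/s

Pressure gradient: |∂P/∂n| = 900 Pa / 578000 m = 1.56×10⁻³ Pa/m
Geostrophic balance (pressure-gradient force = Coriolis force):
V_g = (1/(fρ)) |∂P/∂n| = 1.56×10⁻³ / (9.18×10⁻⁵ × 0.944) = 18.0 m/s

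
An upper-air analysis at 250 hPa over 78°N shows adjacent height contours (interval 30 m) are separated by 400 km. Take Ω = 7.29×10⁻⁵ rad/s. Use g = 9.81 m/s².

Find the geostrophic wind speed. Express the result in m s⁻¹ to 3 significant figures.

5.16 m s⁻¹

Coriolis parameter at 78°N:
f = 2Ω sin φ = 2 × 7.29×10⁻⁵ × sin 78° = 1.43×10⁻⁴ s⁻¹
Height gradient: |∂Z/∂n| = 30 m / 400000 m = 7.50×10⁻⁵
On a pressure surface, geostrophic balance gives V_g = (g/f)|∂Z/∂n|:
V_g = 9.81 × 7.50×10⁻⁵ / 1.43×10⁻⁴ = 5.16 m/s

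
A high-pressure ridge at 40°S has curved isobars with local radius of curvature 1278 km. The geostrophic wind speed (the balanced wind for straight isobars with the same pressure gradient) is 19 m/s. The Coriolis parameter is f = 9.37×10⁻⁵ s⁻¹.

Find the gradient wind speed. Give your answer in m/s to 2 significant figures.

24 m/s

Around a high, pressure-gradient force acts outward with centrifugal, so Coriolis balances both:
fV = (1/ρ)|∂P/∂n| + V²/R  →  V² − fR·V + fR·V_g = 0
With fR = 9.37×10⁻⁵ × 1278×10³ m = 120 m/s:
V = [fR − √((fR)² − 4 fR V_g)]/2 = [120 − √(120² − 4×120×19)]/2 = 23.7 m/s
Supergeostrophic (V > V_g = 19 m/s), as expected around a high.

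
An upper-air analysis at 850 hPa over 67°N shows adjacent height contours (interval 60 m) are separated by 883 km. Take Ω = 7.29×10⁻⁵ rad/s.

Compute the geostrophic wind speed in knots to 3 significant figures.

Coriolis parameter at 67°N:
f = 2Ω sin φ = 2 × 7.29×10⁻⁵ × sin 67° = 1.34×10⁻⁴ s⁻¹
Height gradient: |∂Z/∂n| = 60 m / 883000 m = 6.80×10⁻⁵
On a pressure surface, geostrophic balance gives V_g = (g/f)|∂Z/∂n|:
V_g = 9.81 × 6.80×10⁻⁵ / 1.34×10⁻⁴ = 4.97 m/s
Converting: 4.97 m/s × 1.944 = 9.65 knots

9.65 knots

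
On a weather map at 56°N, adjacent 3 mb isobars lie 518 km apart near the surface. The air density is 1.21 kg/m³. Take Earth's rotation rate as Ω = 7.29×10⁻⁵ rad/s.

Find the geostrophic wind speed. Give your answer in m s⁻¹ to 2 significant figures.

4.0 m s⁻¹

Coriolis parameter at 56°N:
f = 2Ω sin φ = 2 × 7.29×10⁻⁵ × sin 56° = 1.21×10⁻⁴ s⁻¹
Pressure gradient: |∂P/∂n| = 300 Pa / 518000 m = 5.79×10⁻⁴ Pa/m
Geostrophic balance (pressure-gradient force = Coriolis force):
V_g = (1/(fρ)) |∂P/∂n| = 5.79×10⁻⁴ / (1.21×10⁻⁴ × 1.21) = 3.96 m/s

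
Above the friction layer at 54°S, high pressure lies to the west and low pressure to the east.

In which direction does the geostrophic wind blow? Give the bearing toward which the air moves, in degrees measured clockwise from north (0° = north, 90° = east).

000°

The pressure-gradient force points toward the east (bearing 090°).
Geostrophic balance: in the Southern Hemisphere the Coriolis force deflects motion to the left, so the geostrophic wind blows 90° to the left of the pressure-gradient force (low pressure on the right).
Rotating 090° by 90° counterclockwise gives 000° — the wind blows toward the north.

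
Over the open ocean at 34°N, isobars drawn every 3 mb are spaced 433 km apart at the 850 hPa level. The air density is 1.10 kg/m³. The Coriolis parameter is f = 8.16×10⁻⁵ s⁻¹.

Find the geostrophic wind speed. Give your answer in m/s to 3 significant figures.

7.72 m/s

Pressure gradient: |∂P/∂n| = 300 Pa / 433000 m = 6.93×10⁻⁴ Pa/m
Geostrophic balance (pressure-gradient force = Coriolis force):
V_g = (1/(fρ)) |∂P/∂n| = 6.93×10⁻⁴ / (8.16×10⁻⁵ × 1.10) = 7.72 m/s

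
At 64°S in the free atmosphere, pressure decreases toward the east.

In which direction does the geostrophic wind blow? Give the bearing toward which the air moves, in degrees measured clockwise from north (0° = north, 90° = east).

The pressure-gradient force points toward the east (bearing 090°).
Geostrophic balance: in the Southern Hemisphere the Coriolis force deflects motion to the left, so the geostrophic wind blows 90° to the left of the pressure-gradient force (low pressure on the right).
Rotating 090° by 90° counterclockwise gives 000° — the wind blows toward the north.

000°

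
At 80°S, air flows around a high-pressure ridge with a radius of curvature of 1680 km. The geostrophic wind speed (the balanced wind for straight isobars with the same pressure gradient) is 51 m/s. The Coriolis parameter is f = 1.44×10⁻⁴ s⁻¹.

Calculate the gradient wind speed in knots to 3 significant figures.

142 knots

Around a high, pressure-gradient force acts outward with centrifugal, so Coriolis balances both:
fV = (1/ρ)|∂P/∂n| + V²/R  →  V² − fR·V + fR·V_g = 0
With fR = 1.44×10⁻⁴ × 1680×10³ m = 242 m/s:
V = [fR − √((fR)² − 4 fR V_g)]/2 = [242 − √(242² − 4×242×51)]/2 = 73.1 m/s
Supergeostrophic (V > V_g = 51 m/s), as expected around a high.
Converting: 73.1 m/s × 1.944 = 142 knots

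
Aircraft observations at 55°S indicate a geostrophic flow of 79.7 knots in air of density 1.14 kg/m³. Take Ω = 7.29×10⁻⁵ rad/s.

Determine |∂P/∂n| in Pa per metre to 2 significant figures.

5.6×10⁻³ Pa/m

Coriolis parameter at 55°S:
f = 2Ω sin φ = 2 × 7.29×10⁻⁵ × sin 55° = 1.19×10⁻⁴ s⁻¹
Wind speed in SI: 79.7 knots = 41.0 m/s
Geostrophic balance rearranged: |∂P/∂n| = f ρ V_g
|∂P/∂n| = 1.19×10⁻⁴ × 1.14 × 41.0 = 5.58×10⁻³ Pa/m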